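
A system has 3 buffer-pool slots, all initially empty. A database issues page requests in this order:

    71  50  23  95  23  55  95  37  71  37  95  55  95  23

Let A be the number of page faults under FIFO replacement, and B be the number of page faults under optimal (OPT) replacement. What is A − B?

Under FIFO: F F F F . F . F F . F F . F → 10 faults.
Under OPT: F F F F . F . F . . . F . F → 8 faults.
A − B = 10 − 8 = 2.

2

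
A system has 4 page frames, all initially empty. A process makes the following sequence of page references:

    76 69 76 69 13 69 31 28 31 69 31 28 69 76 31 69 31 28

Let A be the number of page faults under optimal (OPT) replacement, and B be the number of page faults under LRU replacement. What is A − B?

Under OPT: F F . . F . F F . . . . . . . . . . → 5 faults.
Under LRU: F F . . F . F F . . . . . F . . . . → 6 faults.
A − B = 5 − 6 = -1.

-1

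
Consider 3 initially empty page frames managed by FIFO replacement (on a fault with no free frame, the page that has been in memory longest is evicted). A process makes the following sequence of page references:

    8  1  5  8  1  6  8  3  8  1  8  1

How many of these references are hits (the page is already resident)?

8 → fault, frames [8]
1 → fault, frames [8, 1]
5 → fault, frames [8, 1, 5]
8 → hit
1 → hit
6 → fault, evict 8, frames [1, 5, 6]
8 → fault, evict 1, frames [5, 6, 8]
3 → fault, evict 5, frames [6, 8, 3]
8 → hit
1 → fault, evict 6, frames [8, 3, 1]
8 → hit
1 → hit
Hits: 5.

5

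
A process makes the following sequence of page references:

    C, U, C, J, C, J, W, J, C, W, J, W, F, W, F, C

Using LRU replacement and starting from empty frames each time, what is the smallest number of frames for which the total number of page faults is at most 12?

f=1: 16 faults
f=2: 9 faults
f=3: 6 faults
f=4: 5 faults
f=5: 5 faults
Smallest f with faults ≤ 12 is 2.

2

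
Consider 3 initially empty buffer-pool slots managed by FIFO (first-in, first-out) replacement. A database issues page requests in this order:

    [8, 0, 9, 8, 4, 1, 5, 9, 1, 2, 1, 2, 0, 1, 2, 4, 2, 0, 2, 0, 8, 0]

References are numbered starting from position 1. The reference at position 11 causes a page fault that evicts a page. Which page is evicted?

5

pos 1: 8: fault, frames {8}
pos 2: 0: fault, frames {8,0}
pos 3: 9: fault, frames {8,0,9}
pos 4: 8: hit
pos 5: 4: fault, evict 8, frames {0,9,4}
pos 6: 1: fault, evict 0, frames {9,4,1}
pos 7: 5: fault, evict 9, frames {4,1,5}
pos 8: 9: fault, evict 4, frames {1,5,9}
pos 9: 1: hit
pos 10: 2: fault, evict 1, frames {5,9,2}
pos 11: 1: fault, evict 5, frames {9,2,1}
At position 11, page 5 is evicted.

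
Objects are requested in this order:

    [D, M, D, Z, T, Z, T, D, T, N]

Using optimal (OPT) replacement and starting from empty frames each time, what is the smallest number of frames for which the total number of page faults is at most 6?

2

f=1: 10 faults
f=2: 6 faults
f=3: 5 faults
f=4: 5 faults
f=5: 5 faults
Smallest f with faults ≤ 6 is 2.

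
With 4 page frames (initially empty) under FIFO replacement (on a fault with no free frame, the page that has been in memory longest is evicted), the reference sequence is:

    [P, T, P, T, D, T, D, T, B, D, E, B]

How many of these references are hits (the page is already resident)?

7

P: fault, frames (P)
T: fault, frames (P T)
P: hit
T: hit
D: fault, frames (P T D)
T: hit
D: hit
T: hit
B: fault, frames (P T D B)
D: hit
E: fault, evict P, frames (T D B E)
B: hit
Hits: 7.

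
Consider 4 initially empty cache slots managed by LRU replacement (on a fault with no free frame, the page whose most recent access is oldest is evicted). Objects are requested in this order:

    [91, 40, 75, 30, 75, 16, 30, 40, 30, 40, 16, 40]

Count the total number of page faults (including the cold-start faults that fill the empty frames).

5

91 → fault, frames (91)
40 → fault, frames (91 40)
75 → fault, frames (91 40 75)
30 → fault, frames (91 40 75 30)
75 → hit
16 → fault, evict 91, frames (40 30 75 16)
30 → hit
40 → hit
30 → hit
40 → hit
16 → hit
40 → hit
Page faults: 5.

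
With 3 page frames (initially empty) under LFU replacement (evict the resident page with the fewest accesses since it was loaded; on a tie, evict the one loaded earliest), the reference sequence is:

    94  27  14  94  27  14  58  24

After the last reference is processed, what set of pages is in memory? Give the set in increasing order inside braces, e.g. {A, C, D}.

94: miss, frames {94}
27: miss, frames {94,27}
14: miss, frames {94,27,14}
94: hit
27: hit
14: hit
58: miss, evict 94, frames {27,14,58}
24: miss, evict 58, frames {27,14,24}

{14, 24, 27}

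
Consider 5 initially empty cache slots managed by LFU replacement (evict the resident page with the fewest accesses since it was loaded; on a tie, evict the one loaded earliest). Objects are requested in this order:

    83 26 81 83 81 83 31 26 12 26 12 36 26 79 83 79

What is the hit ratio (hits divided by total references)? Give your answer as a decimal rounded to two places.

83: fault, frames (83)
26: fault, frames (83 26)
81: fault, frames (83 26 81)
83: hit
81: hit
83: hit
31: fault, frames (83 26 81 31)
26: hit
12: fault, frames (83 26 81 31 12)
26: hit
12: hit
36: fault, evict 31, frames (83 26 81 12 36)
26: hit
79: fault, evict 36, frames (83 26 81 12 79)
83: hit
79: hit
Hits: 9 of 16 references → 9/16 = 0.5625.

0.56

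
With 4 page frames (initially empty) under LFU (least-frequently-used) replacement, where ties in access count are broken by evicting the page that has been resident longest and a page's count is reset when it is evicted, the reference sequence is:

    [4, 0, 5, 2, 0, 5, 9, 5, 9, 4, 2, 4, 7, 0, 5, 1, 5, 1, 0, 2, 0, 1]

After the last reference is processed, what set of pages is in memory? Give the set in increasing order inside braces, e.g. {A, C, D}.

{0, 1, 2, 5}

4 → fault, frames {4}
0 → fault, frames {4,0}
5 → fault, frames {4,0,5}
2 → fault, frames {4,0,5,2}
0 → hit
5 → hit
9 → fault, evict 4, frames {0,5,2,9}
5 → hit
9 → hit
4 → fault, evict 2, frames {0,5,9,4}
2 → fault, evict 4, frames {0,5,9,2}
4 → fault, evict 2, frames {0,5,9,4}
7 → fault, evict 4, frames {0,5,9,7}
0 → hit
5 → hit
1 → fault, evict 7, frames {0,5,9,1}
5 → hit
1 → hit
0 → hit
2 → fault, evict 9, frames {0,5,1,2}
0 → hit
1 → hit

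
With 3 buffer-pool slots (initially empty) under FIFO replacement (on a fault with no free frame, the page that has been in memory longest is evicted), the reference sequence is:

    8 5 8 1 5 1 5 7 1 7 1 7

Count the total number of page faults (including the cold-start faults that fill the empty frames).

8 -> fault, frames {8}
5 -> fault, frames {8,5}
8 -> hit
1 -> fault, frames {8,5,1}
5 -> hit
1 -> hit
5 -> hit
7 -> fault, evict 8, frames {5,1,7}
1 -> hit
7 -> hit
1 -> hit
7 -> hit
Page faults: 4.

4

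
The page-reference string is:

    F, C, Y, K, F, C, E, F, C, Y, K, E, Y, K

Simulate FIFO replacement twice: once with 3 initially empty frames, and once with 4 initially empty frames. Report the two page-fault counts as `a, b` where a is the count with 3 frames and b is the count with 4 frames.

9, 10

3 frames: F F F F F F F . . F F . . . → 9 faults.
4 frames: F F F F . . F F F F F F . . → 10 faults.
10 > 9: adding a frame increased faults — Belady's anomaly.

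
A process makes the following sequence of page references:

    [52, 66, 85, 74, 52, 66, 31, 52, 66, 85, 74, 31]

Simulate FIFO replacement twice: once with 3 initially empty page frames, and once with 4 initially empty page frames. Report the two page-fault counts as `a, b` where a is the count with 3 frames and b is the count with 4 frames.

3 frames: F F F F F F F . . F F . → 9 faults.
4 frames: F F F F . . F F F F F F → 10 faults.
10 > 9: adding a frame increased faults — Belady's anomaly.

9, 10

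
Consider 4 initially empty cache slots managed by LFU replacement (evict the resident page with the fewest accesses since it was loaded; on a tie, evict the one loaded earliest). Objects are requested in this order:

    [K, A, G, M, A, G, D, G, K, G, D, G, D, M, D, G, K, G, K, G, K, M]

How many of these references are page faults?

9

K: miss, frames {K}
A: miss, frames {K,A}
G: miss, frames {K,A,G}
M: miss, frames {K,A,G,M}
A: hit
G: hit
D: miss, evict K, frames {A,G,M,D}
G: hit
K: miss, evict M, frames {A,G,D,K}
G: hit
D: hit
G: hit
D: hit
M: miss, evict K, frames {A,G,D,M}
D: hit
G: hit
K: miss, evict M, frames {A,G,D,K}
G: hit
K: hit
G: hit
K: hit
M: miss, evict A, frames {G,D,K,M}
Page faults: 9.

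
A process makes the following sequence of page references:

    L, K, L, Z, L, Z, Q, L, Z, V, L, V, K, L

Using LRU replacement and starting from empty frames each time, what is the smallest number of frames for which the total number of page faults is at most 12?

2

f=1: 14 faults
f=2: 10 faults
f=3: 6 faults
f=4: 6 faults
f=5: 5 faults
Smallest f with faults ≤ 12 is 2.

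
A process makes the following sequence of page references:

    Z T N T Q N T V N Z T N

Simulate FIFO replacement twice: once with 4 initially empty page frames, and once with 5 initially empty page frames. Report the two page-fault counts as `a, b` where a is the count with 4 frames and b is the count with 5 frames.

8, 5

4 frames: F F F . F . . F . F F F → 8 faults.
5 frames: F F F . F . . F . . . . → 5 faults.
5 < 8: adding a frame reduced faults, as is typical.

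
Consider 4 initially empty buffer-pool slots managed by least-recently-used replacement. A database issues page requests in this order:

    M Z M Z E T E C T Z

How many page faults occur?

M -> miss, frames [M]
Z -> miss, frames [M, Z]
M -> hit
Z -> hit
E -> miss, frames [M, Z, E]
T -> miss, frames [M, Z, E, T]
E -> hit
C -> miss, evict M, frames [Z, T, E, C]
T -> hit
Z -> hit
Page faults: 5.

5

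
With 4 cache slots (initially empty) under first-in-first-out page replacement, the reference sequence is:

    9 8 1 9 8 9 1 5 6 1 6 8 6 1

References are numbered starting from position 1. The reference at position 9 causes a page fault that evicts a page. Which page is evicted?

9

pos 1: 9 -> miss, frames [9]
pos 2: 8 -> miss, frames [9, 8]
pos 3: 1 -> miss, frames [9, 8, 1]
pos 4: 9 -> hit
pos 5: 8 -> hit
pos 6: 9 -> hit
pos 7: 1 -> hit
pos 8: 5 -> miss, frames [9, 8, 1, 5]
pos 9: 6 -> miss, evict 9, frames [8, 1, 5, 6]
At position 9, page 9 is evicted.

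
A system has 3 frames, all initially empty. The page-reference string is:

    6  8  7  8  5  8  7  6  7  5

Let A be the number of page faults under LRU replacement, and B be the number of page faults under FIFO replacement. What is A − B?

1

Under LRU: F F F . F . . F . F → 6 faults.
Under FIFO: F F F . F . . F . . → 5 faults.
A − B = 6 − 5 = 1.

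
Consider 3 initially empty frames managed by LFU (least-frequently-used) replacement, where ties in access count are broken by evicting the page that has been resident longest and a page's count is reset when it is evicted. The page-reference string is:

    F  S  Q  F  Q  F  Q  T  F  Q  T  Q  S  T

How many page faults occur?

6

F: fault, frames [F]
S: fault, frames [F, S]
Q: fault, frames [F, S, Q]
F: hit
Q: hit
F: hit
Q: hit
T: fault, evict S, frames [F, Q, T]
F: hit
Q: hit
T: hit
Q: hit
S: fault, evict T, frames [F, Q, S]
T: fault, evict S, frames [F, Q, T]
Page faults: 6.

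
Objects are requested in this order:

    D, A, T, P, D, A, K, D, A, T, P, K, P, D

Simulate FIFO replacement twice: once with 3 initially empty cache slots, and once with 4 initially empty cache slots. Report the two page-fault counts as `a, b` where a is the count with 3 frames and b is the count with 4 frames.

10, 11

3 frames: F F F F F F F . . F F . . F → 10 faults.
4 frames: F F F F . . F F F F F F . F → 11 faults.
11 > 10: adding a frame increased faults — Belady's anomaly.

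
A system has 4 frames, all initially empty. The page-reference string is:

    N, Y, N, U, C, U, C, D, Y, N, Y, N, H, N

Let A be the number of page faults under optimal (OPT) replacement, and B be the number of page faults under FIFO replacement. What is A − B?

Under OPT: F F . F F . . F . . . . F . → 6 faults.
Under FIFO: F F . F F . . F . F F . F . → 8 faults.
A − B = 6 − 8 = -2.

-2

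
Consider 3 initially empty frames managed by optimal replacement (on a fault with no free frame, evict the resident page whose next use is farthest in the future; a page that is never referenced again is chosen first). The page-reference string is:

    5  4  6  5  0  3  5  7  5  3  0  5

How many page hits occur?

5 → fault, frames (5)
4 → fault, frames (5 4)
6 → fault, frames (5 4 6)
5 → hit
0 → fault, evict 6, frames (5 4 0)
3 → fault, evict 4, frames (5 0 3)
5 → hit
7 → fault, evict 0, frames (5 3 7)
5 → hit
3 → hit
0 → fault, evict 7, frames (5 3 0)
5 → hit
Hits: 5.

5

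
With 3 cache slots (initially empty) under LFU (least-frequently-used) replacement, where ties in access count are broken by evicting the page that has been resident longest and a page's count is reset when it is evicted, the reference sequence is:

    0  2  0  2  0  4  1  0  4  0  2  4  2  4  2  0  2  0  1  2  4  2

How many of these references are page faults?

7

0 → fault, frames [0]
2 → fault, frames [0, 2]
0 → hit
2 → hit
0 → hit
4 → fault, frames [0, 2, 4]
1 → fault, evict 4, frames [0, 2, 1]
0 → hit
4 → fault, evict 1, frames [0, 2, 4]
0 → hit
2 → hit
4 → hit
2 → hit
4 → hit
2 → hit
0 → hit
2 → hit
0 → hit
1 → fault, evict 4, frames [0, 2, 1]
2 → hit
4 → fault, evict 1, frames [0, 2, 4]
2 → hit
Page faults: 7.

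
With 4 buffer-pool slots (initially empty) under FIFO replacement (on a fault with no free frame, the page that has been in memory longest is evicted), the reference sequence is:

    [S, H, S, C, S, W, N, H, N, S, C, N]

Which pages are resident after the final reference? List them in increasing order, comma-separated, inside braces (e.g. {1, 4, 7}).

{C, N, S, W}

S → miss, frames {S}
H → miss, frames {S,H}
S → hit
C → miss, frames {S,H,C}
S → hit
W → miss, frames {S,H,C,W}
N → miss, evict S, frames {H,C,W,N}
H → hit
N → hit
S → miss, evict H, frames {C,W,N,S}
C → hit
N → hit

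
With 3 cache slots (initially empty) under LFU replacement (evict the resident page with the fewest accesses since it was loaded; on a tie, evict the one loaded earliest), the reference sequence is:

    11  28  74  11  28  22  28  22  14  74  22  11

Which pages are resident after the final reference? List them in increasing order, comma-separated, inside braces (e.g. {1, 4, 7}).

{11, 22, 28}

11: miss, frames [11]
28: miss, frames [11, 28]
74: miss, frames [11, 28, 74]
11: hit
28: hit
22: miss, evict 74, frames [11, 28, 22]
28: hit
22: hit
14: miss, evict 11, frames [28, 22, 14]
74: miss, evict 14, frames [28, 22, 74]
22: hit
11: miss, evict 74, frames [28, 22, 11]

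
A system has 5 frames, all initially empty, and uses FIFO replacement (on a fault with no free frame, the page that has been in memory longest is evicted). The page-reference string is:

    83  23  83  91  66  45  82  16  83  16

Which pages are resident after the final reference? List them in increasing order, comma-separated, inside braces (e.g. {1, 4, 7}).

83 -> fault, frames [83]
23 -> fault, frames [83, 23]
83 -> hit
91 -> fault, frames [83, 23, 91]
66 -> fault, frames [83, 23, 91, 66]
45 -> fault, frames [83, 23, 91, 66, 45]
82 -> fault, evict 83, frames [23, 91, 66, 45, 82]
16 -> fault, evict 23, frames [91, 66, 45, 82, 16]
83 -> fault, evict 91, frames [66, 45, 82, 16, 83]
16 -> hit

{16, 45, 66, 82, 83}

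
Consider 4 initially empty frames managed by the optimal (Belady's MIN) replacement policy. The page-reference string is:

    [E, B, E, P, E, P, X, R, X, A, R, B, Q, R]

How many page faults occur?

7

E → miss, frames (E)
B → miss, frames (E B)
E → hit
P → miss, frames (E B P)
E → hit
P → hit
X → miss, frames (E B P X)
R → miss, evict P, frames (E B X R)
X → hit
A → miss, evict X, frames (E B R A)
R → hit
B → hit
Q → miss, evict A, frames (E B R Q)
R → hit
Page faults: 7.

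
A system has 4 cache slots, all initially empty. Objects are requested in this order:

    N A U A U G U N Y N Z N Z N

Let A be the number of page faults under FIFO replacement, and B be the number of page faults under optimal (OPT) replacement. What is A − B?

1

Under FIFO: F F F . . F . . F F F . . . → 7 faults.
Under OPT: F F F . . F . . F . F . . . → 6 faults.
A − B = 7 − 6 = 1.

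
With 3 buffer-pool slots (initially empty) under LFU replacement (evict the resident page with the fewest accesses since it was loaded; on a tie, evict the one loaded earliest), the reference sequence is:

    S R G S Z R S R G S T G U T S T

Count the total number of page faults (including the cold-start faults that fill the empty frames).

10

S → miss, frames {S}
R → miss, frames {S,R}
G → miss, frames {S,R,G}
S → hit
Z → miss, evict R, frames {S,G,Z}
R → miss, evict G, frames {S,Z,R}
S → hit
R → hit
G → miss, evict Z, frames {S,R,G}
S → hit
T → miss, evict G, frames {S,R,T}
G → miss, evict T, frames {S,R,G}
U → miss, evict G, frames {S,R,U}
T → miss, evict U, frames {S,R,T}
S → hit
T → hit
Page faults: 10.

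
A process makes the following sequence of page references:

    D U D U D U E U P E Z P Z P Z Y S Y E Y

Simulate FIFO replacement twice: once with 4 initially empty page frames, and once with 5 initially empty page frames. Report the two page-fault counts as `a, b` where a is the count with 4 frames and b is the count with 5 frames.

8, 7

4 frames: F F . . . . F . F . F . . . . F F . F . → 8 faults.
5 frames: F F . . . . F . F . F . . . . F F . . . → 7 faults.
7 < 8: adding a frame reduced faults, as is typical.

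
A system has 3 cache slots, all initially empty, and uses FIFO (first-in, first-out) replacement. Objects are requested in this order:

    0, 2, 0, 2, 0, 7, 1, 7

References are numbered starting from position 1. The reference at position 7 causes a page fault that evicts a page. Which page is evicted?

pos 1: 0: fault, frames {0}
pos 2: 2: fault, frames {0,2}
pos 3: 0: hit
pos 4: 2: hit
pos 5: 0: hit
pos 6: 7: fault, frames {0,2,7}
pos 7: 1: fault, evict 0, frames {2,7,1}
At position 7, page 0 is evicted.

0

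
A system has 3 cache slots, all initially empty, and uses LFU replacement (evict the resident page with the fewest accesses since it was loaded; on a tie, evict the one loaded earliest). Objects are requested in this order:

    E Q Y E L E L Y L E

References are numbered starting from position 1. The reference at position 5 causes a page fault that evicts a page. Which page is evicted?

Q

pos 1: E: fault, frames (E)
pos 2: Q: fault, frames (E Q)
pos 3: Y: fault, frames (E Q Y)
pos 4: E: hit
pos 5: L: fault, evict Q, frames (E Y L)
At position 5, page Q is evicted.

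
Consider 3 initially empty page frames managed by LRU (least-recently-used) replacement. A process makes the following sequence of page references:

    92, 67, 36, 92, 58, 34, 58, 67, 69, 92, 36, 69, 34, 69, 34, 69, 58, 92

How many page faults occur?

12

92 → fault, frames [92]
67 → fault, frames [92, 67]
36 → fault, frames [92, 67, 36]
92 → hit
58 → fault, evict 67, frames [36, 92, 58]
34 → fault, evict 36, frames [92, 58, 34]
58 → hit
67 → fault, evict 92, frames [34, 58, 67]
69 → fault, evict 34, frames [58, 67, 69]
92 → fault, evict 58, frames [67, 69, 92]
36 → fault, evict 67, frames [69, 92, 36]
69 → hit
34 → fault, evict 92, frames [36, 69, 34]
69 → hit
34 → hit
69 → hit
58 → fault, evict 36, frames [34, 69, 58]
92 → fault, evict 34, frames [69, 58, 92]
Page faults: 12.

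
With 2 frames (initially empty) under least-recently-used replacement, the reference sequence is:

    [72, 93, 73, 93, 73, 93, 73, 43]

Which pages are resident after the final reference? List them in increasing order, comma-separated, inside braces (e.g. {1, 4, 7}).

{43, 73}

72 → fault, frames {72}
93 → fault, frames {72,93}
73 → fault, evict 72, frames {93,73}
93 → hit
73 → hit
93 → hit
73 → hit
43 → fault, evict 93, frames {73,43}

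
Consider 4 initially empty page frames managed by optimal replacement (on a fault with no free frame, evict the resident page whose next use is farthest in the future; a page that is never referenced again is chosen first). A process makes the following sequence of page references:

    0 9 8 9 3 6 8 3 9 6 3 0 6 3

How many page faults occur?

6

0: fault, frames (0)
9: fault, frames (0 9)
8: fault, frames (0 9 8)
9: hit
3: fault, frames (0 9 8 3)
6: fault, evict 0, frames (9 8 3 6)
8: hit
3: hit
9: hit
6: hit
3: hit
0: fault, evict 8, frames (9 3 6 0)
6: hit
3: hit
Page faults: 6.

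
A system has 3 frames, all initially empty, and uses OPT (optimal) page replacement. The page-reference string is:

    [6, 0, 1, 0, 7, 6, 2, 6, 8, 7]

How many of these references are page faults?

6

6 -> fault, frames (6)
0 -> fault, frames (6 0)
1 -> fault, frames (6 0 1)
0 -> hit
7 -> fault, evict 1, frames (6 0 7)
6 -> hit
2 -> fault, evict 0, frames (6 7 2)
6 -> hit
8 -> fault, evict 2, frames (6 7 8)
7 -> hit
Page faults: 6.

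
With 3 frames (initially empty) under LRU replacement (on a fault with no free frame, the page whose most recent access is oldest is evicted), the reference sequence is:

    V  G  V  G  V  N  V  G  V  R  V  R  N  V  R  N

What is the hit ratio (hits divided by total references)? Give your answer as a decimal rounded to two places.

0.69

V → fault, frames [V]
G → fault, frames [V, G]
V → hit
G → hit
V → hit
N → fault, frames [G, V, N]
V → hit
G → hit
V → hit
R → fault, evict N, frames [G, V, R]
V → hit
R → hit
N → fault, evict G, frames [V, R, N]
V → hit
R → hit
N → hit
Hits: 11 of 16 references → 11/16 = 0.6875.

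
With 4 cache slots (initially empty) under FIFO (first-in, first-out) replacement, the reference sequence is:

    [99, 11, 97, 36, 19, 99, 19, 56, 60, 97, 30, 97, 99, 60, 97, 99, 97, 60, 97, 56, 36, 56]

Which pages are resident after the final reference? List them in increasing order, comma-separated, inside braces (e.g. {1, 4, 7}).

99 -> miss, frames [99]
11 -> miss, frames [99, 11]
97 -> miss, frames [99, 11, 97]
36 -> miss, frames [99, 11, 97, 36]
19 -> miss, evict 99, frames [11, 97, 36, 19]
99 -> miss, evict 11, frames [97, 36, 19, 99]
19 -> hit
56 -> miss, evict 97, frames [36, 19, 99, 56]
60 -> miss, evict 36, frames [19, 99, 56, 60]
97 -> miss, evict 19, frames [99, 56, 60, 97]
30 -> miss, evict 99, frames [56, 60, 97, 30]
97 -> hit
99 -> miss, evict 56, frames [60, 97, 30, 99]
60 -> hit
97 -> hit
99 -> hit
97 -> hit
60 -> hit
97 -> hit
56 -> miss, evict 60, frames [97, 30, 99, 56]
36 -> miss, evict 97, frames [30, 99, 56, 36]
56 -> hit

{30, 36, 56, 99}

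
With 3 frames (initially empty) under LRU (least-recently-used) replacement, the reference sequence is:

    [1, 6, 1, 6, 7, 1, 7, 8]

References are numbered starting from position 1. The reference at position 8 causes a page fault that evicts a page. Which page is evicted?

pos 1: 1 -> miss, frames {1}
pos 2: 6 -> miss, frames {1,6}
pos 3: 1 -> hit
pos 4: 6 -> hit
pos 5: 7 -> miss, frames {1,6,7}
pos 6: 1 -> hit
pos 7: 7 -> hit
pos 8: 8 -> miss, evict 6, frames {1,7,8}
At position 8, page 6 is evicted.

6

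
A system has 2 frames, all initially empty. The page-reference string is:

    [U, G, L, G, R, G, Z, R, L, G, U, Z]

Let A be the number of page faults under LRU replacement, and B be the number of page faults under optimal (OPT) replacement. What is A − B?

2

Under LRU: F F F . F . F F F F F F → 10 faults.
Under OPT: F F F . F . F . F F F . → 8 faults.
A − B = 10 − 8 = 2.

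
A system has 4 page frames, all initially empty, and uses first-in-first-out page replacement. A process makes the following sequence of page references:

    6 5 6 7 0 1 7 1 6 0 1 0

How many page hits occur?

6

6 -> miss, frames [6]
5 -> miss, frames [6, 5]
6 -> hit
7 -> miss, frames [6, 5, 7]
0 -> miss, frames [6, 5, 7, 0]
1 -> miss, evict 6, frames [5, 7, 0, 1]
7 -> hit
1 -> hit
6 -> miss, evict 5, frames [7, 0, 1, 6]
0 -> hit
1 -> hit
0 -> hit
Hits: 6.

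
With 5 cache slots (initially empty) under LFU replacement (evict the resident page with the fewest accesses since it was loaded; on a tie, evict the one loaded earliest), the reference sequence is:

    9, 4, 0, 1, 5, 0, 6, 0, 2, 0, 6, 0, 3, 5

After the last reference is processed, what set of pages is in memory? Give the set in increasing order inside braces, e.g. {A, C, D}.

9 -> fault, frames {9}
4 -> fault, frames {9,4}
0 -> fault, frames {9,4,0}
1 -> fault, frames {9,4,0,1}
5 -> fault, frames {9,4,0,1,5}
0 -> hit
6 -> fault, evict 9, frames {4,0,1,5,6}
0 -> hit
2 -> fault, evict 4, frames {0,1,5,6,2}
0 -> hit
6 -> hit
0 -> hit
3 -> fault, evict 1, frames {0,5,6,2,3}
5 -> hit

{0, 2, 3, 5, 6}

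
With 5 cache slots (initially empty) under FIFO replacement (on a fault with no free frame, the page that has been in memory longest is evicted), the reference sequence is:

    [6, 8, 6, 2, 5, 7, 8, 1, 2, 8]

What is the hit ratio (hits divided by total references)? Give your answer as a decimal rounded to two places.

0.40

6: miss, frames {6}
8: miss, frames {6,8}
6: hit
2: miss, frames {6,8,2}
5: miss, frames {6,8,2,5}
7: miss, frames {6,8,2,5,7}
8: hit
1: miss, evict 6, frames {8,2,5,7,1}
2: hit
8: hit
Hits: 4 of 10 references → 4/10 = 0.4000.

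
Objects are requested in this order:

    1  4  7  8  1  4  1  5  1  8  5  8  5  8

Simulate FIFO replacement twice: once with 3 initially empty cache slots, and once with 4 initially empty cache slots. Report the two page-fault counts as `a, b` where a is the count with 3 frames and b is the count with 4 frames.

8, 6

3 frames: F F F F F F . F . F . . . . → 8 faults.
4 frames: F F F F . . . F F . . . . . → 6 faults.
6 < 8: adding a frame reduced faults, as is typical.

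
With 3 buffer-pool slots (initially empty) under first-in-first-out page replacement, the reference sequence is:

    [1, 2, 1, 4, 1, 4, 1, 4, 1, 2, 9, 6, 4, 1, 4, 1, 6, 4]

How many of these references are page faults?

7

1: fault, frames {1}
2: fault, frames {1,2}
1: hit
4: fault, frames {1,2,4}
1: hit
4: hit
1: hit
4: hit
1: hit
2: hit
9: fault, evict 1, frames {2,4,9}
6: fault, evict 2, frames {4,9,6}
4: hit
1: fault, evict 4, frames {9,6,1}
4: fault, evict 9, frames {6,1,4}
1: hit
6: hit
4: hit
Page faults: 7.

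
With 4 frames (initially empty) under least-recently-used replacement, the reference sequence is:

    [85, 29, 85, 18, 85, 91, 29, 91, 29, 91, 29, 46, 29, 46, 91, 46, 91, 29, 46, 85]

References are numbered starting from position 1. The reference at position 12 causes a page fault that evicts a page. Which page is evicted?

pos 1: 85 → fault, frames [85]
pos 2: 29 → fault, frames [85, 29]
pos 3: 85 → hit
pos 4: 18 → fault, frames [29, 85, 18]
pos 5: 85 → hit
pos 6: 91 → fault, frames [29, 18, 85, 91]
pos 7: 29 → hit
pos 8: 91 → hit
pos 9: 29 → hit
pos 10: 91 → hit
pos 11: 29 → hit
pos 12: 46 → fault, evict 18, frames [85, 91, 29, 46]
At position 12, page 18 is evicted.

18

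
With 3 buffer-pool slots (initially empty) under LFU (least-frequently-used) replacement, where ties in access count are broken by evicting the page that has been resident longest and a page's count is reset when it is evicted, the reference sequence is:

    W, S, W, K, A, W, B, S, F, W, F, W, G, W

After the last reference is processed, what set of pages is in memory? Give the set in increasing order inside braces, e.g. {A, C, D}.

W → miss, frames [W]
S → miss, frames [W, S]
W → hit
K → miss, frames [W, S, K]
A → miss, evict S, frames [W, K, A]
W → hit
B → miss, evict K, frames [W, A, B]
S → miss, evict A, frames [W, B, S]
F → miss, evict B, frames [W, S, F]
W → hit
F → hit
W → hit
G → miss, evict S, frames [W, F, G]
W → hit

{F, G, W}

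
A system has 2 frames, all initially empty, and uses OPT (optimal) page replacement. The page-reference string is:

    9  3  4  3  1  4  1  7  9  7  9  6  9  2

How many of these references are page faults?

9 -> fault, frames (9)
3 -> fault, frames (9 3)
4 -> fault, evict 9, frames (3 4)
3 -> hit
1 -> fault, evict 3, frames (4 1)
4 -> hit
1 -> hit
7 -> fault, evict 1, frames (4 7)
9 -> fault, evict 4, frames (7 9)
7 -> hit
9 -> hit
6 -> fault, evict 7, frames (9 6)
9 -> hit
2 -> fault, evict 6, frames (9 2)
Page faults: 8.

8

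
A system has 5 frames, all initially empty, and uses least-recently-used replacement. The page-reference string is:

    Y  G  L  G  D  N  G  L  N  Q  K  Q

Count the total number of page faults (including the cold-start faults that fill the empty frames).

7

Y → fault, frames {Y}
G → fault, frames {Y,G}
L → fault, frames {Y,G,L}
G → hit
D → fault, frames {Y,L,G,D}
N → fault, frames {Y,L,G,D,N}
G → hit
L → hit
N → hit
Q → fault, evict Y, frames {D,G,L,N,Q}
K → fault, evict D, frames {G,L,N,Q,K}
Q → hit
Page faults: 7.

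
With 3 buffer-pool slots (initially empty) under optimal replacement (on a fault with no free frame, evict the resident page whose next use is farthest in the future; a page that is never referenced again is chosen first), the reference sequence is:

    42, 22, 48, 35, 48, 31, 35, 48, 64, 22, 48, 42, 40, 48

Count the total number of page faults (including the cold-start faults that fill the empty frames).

9

42 → miss, frames [42]
22 → miss, frames [42, 22]
48 → miss, frames [42, 22, 48]
35 → miss, evict 42, frames [22, 48, 35]
48 → hit
31 → miss, evict 22, frames [48, 35, 31]
35 → hit
48 → hit
64 → miss, evict 31, frames [48, 35, 64]
22 → miss, evict 64, frames [48, 35, 22]
48 → hit
42 → miss, evict 22, frames [48, 35, 42]
40 → miss, evict 42, frames [48, 35, 40]
48 → hit
Page faults: 9.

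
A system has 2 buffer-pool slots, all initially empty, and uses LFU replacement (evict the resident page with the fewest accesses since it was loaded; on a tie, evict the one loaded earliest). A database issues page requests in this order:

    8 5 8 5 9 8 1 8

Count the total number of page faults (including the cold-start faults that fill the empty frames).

6

8 → fault, frames [8]
5 → fault, frames [8, 5]
8 → hit
5 → hit
9 → fault, evict 8, frames [5, 9]
8 → fault, evict 9, frames [5, 8]
1 → fault, evict 8, frames [5, 1]
8 → fault, evict 1, frames [5, 8]
Page faults: 6.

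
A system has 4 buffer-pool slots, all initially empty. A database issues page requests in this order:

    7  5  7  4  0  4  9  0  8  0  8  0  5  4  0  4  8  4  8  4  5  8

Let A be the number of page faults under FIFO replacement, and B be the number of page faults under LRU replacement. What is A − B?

Under FIFO: F F . F F . F . F . . . F F F . . . . . . . → 9 faults.
Under LRU: F F . F F . F . F . . . F F . . . . . . . . → 8 faults.
A − B = 9 − 8 = 1.

1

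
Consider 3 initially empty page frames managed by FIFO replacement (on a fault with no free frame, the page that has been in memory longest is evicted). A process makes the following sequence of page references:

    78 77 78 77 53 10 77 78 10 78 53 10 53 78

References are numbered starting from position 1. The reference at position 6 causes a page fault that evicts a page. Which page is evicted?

pos 1: 78: fault, frames (78)
pos 2: 77: fault, frames (78 77)
pos 3: 78: hit
pos 4: 77: hit
pos 5: 53: fault, frames (78 77 53)
pos 6: 10: fault, evict 78, frames (77 53 10)
At position 6, page 78 is evicted.

78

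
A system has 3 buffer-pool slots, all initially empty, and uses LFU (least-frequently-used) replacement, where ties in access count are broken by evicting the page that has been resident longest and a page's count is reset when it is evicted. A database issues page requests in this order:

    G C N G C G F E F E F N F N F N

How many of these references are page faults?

G -> fault, frames (G)
C -> fault, frames (G C)
N -> fault, frames (G C N)
G -> hit
C -> hit
G -> hit
F -> fault, evict N, frames (G C F)
E -> fault, evict F, frames (G C E)
F -> fault, evict E, frames (G C F)
E -> fault, evict F, frames (G C E)
F -> fault, evict E, frames (G C F)
N -> fault, evict F, frames (G C N)
F -> fault, evict N, frames (G C F)
N -> fault, evict F, frames (G C N)
F -> fault, evict N, frames (G C F)
N -> fault, evict F, frames (G C N)
Page faults: 13.

13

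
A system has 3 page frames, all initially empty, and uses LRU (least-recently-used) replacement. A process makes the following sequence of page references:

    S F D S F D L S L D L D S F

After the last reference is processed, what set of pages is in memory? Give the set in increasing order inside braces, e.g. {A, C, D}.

{D, F, S}

S: fault, frames [S]
F: fault, frames [S, F]
D: fault, frames [S, F, D]
S: hit
F: hit
D: hit
L: fault, evict S, frames [F, D, L]
S: fault, evict F, frames [D, L, S]
L: hit
D: hit
L: hit
D: hit
S: hit
F: fault, evict L, frames [D, S, F]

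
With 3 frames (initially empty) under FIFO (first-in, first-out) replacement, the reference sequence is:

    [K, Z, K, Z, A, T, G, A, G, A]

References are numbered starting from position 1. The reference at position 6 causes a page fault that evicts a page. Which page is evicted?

K

pos 1: K: miss, frames (K)
pos 2: Z: miss, frames (K Z)
pos 3: K: hit
pos 4: Z: hit
pos 5: A: miss, frames (K Z A)
pos 6: T: miss, evict K, frames (Z A T)
At position 6, page K is evicted.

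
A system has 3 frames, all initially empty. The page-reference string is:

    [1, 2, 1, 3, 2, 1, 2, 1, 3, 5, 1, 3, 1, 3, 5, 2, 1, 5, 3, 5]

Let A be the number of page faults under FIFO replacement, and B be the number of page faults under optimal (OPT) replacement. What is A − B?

Under FIFO: F F . F . . . . . F F . . . . F . . F F → 8 faults.
Under OPT: F F . F . . . . . F . . . . . F . . F . → 6 faults.
A − B = 8 − 6 = 2.

2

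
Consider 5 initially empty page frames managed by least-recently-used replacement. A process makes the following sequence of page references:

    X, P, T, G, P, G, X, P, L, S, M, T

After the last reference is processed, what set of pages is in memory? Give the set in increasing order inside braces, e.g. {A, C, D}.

X -> fault, frames (X)
P -> fault, frames (X P)
T -> fault, frames (X P T)
G -> fault, frames (X P T G)
P -> hit
G -> hit
X -> hit
P -> hit
L -> fault, frames (T G X P L)
S -> fault, evict T, frames (G X P L S)
M -> fault, evict G, frames (X P L S M)
T -> fault, evict X, frames (P L S M T)

{L, M, P, S, T}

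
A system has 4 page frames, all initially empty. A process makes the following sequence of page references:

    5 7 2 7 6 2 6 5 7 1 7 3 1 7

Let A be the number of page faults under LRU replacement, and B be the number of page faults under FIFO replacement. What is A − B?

Under LRU: F F F . F . . . . F . F . . → 6 faults.
Under FIFO: F F F . F . . . . F . F . F → 7 faults.
A − B = 6 − 7 = -1.

-1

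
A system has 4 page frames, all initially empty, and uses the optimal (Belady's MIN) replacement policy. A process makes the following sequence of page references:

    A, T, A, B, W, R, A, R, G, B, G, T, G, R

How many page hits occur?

A: miss, frames (A)
T: miss, frames (A T)
A: hit
B: miss, frames (A T B)
W: miss, frames (A T B W)
R: miss, evict W, frames (A T B R)
A: hit
R: hit
G: miss, evict A, frames (T B R G)
B: hit
G: hit
T: hit
G: hit
R: hit
Hits: 8.

8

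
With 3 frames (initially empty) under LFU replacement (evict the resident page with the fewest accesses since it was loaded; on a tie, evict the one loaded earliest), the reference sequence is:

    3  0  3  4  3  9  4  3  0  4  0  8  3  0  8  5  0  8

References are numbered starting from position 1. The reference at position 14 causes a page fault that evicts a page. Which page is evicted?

pos 1: 3 -> fault, frames [3]
pos 2: 0 -> fault, frames [3, 0]
pos 3: 3 -> hit
pos 4: 4 -> fault, frames [3, 0, 4]
pos 5: 3 -> hit
pos 6: 9 -> fault, evict 0, frames [3, 4, 9]
pos 7: 4 -> hit
pos 8: 3 -> hit
pos 9: 0 -> fault, evict 9, frames [3, 4, 0]
pos 10: 4 -> hit
pos 11: 0 -> hit
pos 12: 8 -> fault, evict 0, frames [3, 4, 8]
pos 13: 3 -> hit
pos 14: 0 -> fault, evict 8, frames [3, 4, 0]
At position 14, page 8 is evicted.

8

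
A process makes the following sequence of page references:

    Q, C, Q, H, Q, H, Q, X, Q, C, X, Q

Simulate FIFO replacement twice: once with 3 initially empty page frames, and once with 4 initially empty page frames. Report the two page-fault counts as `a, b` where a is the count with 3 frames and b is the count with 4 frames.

3 frames: F F . F . . . F F F . . → 6 faults.
4 frames: F F . F . . . F . . . . → 4 faults.
4 < 6: adding a frame reduced faults, as is typical.

6, 4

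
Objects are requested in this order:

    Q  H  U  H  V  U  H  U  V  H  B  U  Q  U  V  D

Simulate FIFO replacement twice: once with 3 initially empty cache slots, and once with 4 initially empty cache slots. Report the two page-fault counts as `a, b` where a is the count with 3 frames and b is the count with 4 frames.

9, 7

3 frames: F F F . F . . . . . F . F F F F → 9 faults.
4 frames: F F F . F . . . . . F . F . . F → 7 faults.
7 < 9: adding a frame reduced faults, as is typical.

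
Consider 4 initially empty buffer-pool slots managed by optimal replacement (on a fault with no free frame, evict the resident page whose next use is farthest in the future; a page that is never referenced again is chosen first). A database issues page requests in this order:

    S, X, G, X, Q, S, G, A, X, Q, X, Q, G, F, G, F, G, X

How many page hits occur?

12

S → miss, frames [S]
X → miss, frames [S, X]
G → miss, frames [S, X, G]
X → hit
Q → miss, frames [S, X, G, Q]
S → hit
G → hit
A → miss, evict S, frames [X, G, Q, A]
X → hit
Q → hit
X → hit
Q → hit
G → hit
F → miss, evict A, frames [X, G, Q, F]
G → hit
F → hit
G → hit
X → hit
Hits: 12.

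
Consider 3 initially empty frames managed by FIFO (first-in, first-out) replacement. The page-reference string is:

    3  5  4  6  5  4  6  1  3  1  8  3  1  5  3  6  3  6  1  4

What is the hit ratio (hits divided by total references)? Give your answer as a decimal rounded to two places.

3 → fault, frames (3)
5 → fault, frames (3 5)
4 → fault, frames (3 5 4)
6 → fault, evict 3, frames (5 4 6)
5 → hit
4 → hit
6 → hit
1 → fault, evict 5, frames (4 6 1)
3 → fault, evict 4, frames (6 1 3)
1 → hit
8 → fault, evict 6, frames (1 3 8)
3 → hit
1 → hit
5 → fault, evict 1, frames (3 8 5)
3 → hit
6 → fault, evict 3, frames (8 5 6)
3 → fault, evict 8, frames (5 6 3)
6 → hit
1 → fault, evict 5, frames (6 3 1)
4 → fault, evict 6, frames (3 1 4)
Hits: 8 of 20 references → 8/20 = 0.4000.

0.40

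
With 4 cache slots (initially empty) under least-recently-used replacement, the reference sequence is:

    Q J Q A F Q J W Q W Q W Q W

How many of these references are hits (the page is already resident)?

Q → miss, frames {Q}
J → miss, frames {Q,J}
Q → hit
A → miss, frames {J,Q,A}
F → miss, frames {J,Q,A,F}
Q → hit
J → hit
W → miss, evict A, frames {F,Q,J,W}
Q → hit
W → hit
Q → hit
W → hit
Q → hit
W → hit
Hits: 9.

9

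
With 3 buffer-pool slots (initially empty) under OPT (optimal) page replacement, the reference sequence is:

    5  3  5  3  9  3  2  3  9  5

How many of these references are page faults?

5 -> miss, frames [5]
3 -> miss, frames [5, 3]
5 -> hit
3 -> hit
9 -> miss, frames [5, 3, 9]
3 -> hit
2 -> miss, evict 5, frames [3, 9, 2]
3 -> hit
9 -> hit
5 -> miss, evict 2, frames [3, 9, 5]
Page faults: 5.

5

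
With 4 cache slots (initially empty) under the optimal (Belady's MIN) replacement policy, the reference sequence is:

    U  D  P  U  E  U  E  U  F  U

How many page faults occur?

U: fault, frames [U]
D: fault, frames [U, D]
P: fault, frames [U, D, P]
U: hit
E: fault, frames [U, D, P, E]
U: hit
E: hit
U: hit
F: fault, evict E, frames [U, D, P, F]
U: hit
Page faults: 5.

5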